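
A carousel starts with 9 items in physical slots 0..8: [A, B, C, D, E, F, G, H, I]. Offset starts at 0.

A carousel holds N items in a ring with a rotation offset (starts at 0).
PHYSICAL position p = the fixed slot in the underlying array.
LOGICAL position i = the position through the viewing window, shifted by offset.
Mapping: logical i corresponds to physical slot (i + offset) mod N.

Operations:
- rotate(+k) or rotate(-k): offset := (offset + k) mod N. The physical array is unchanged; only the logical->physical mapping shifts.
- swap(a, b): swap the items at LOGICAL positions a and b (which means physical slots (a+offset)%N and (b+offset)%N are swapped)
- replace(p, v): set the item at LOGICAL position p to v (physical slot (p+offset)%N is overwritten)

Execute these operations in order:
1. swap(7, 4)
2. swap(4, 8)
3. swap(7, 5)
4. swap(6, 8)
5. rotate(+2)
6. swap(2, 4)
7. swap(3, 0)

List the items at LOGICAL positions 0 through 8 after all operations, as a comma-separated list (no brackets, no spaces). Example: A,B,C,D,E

Answer: E,D,H,C,I,F,G,A,B

Derivation:
After op 1 (swap(7, 4)): offset=0, physical=[A,B,C,D,H,F,G,E,I], logical=[A,B,C,D,H,F,G,E,I]
After op 2 (swap(4, 8)): offset=0, physical=[A,B,C,D,I,F,G,E,H], logical=[A,B,C,D,I,F,G,E,H]
After op 3 (swap(7, 5)): offset=0, physical=[A,B,C,D,I,E,G,F,H], logical=[A,B,C,D,I,E,G,F,H]
After op 4 (swap(6, 8)): offset=0, physical=[A,B,C,D,I,E,H,F,G], logical=[A,B,C,D,I,E,H,F,G]
After op 5 (rotate(+2)): offset=2, physical=[A,B,C,D,I,E,H,F,G], logical=[C,D,I,E,H,F,G,A,B]
After op 6 (swap(2, 4)): offset=2, physical=[A,B,C,D,H,E,I,F,G], logical=[C,D,H,E,I,F,G,A,B]
After op 7 (swap(3, 0)): offset=2, physical=[A,B,E,D,H,C,I,F,G], logical=[E,D,H,C,I,F,G,A,B]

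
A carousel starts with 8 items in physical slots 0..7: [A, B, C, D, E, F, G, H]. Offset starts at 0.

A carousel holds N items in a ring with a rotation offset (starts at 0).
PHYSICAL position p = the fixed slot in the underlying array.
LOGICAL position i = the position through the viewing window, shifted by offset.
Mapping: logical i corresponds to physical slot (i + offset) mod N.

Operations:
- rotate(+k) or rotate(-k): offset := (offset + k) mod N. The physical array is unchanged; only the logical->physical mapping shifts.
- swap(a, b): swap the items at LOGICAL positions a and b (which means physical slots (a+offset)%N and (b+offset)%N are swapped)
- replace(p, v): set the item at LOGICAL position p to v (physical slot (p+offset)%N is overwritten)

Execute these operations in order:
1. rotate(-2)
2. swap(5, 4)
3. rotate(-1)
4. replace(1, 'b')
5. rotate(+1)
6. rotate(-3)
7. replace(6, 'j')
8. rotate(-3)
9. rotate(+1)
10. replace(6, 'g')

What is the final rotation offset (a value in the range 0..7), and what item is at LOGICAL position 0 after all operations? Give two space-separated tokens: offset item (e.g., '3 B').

After op 1 (rotate(-2)): offset=6, physical=[A,B,C,D,E,F,G,H], logical=[G,H,A,B,C,D,E,F]
After op 2 (swap(5, 4)): offset=6, physical=[A,B,D,C,E,F,G,H], logical=[G,H,A,B,D,C,E,F]
After op 3 (rotate(-1)): offset=5, physical=[A,B,D,C,E,F,G,H], logical=[F,G,H,A,B,D,C,E]
After op 4 (replace(1, 'b')): offset=5, physical=[A,B,D,C,E,F,b,H], logical=[F,b,H,A,B,D,C,E]
After op 5 (rotate(+1)): offset=6, physical=[A,B,D,C,E,F,b,H], logical=[b,H,A,B,D,C,E,F]
After op 6 (rotate(-3)): offset=3, physical=[A,B,D,C,E,F,b,H], logical=[C,E,F,b,H,A,B,D]
After op 7 (replace(6, 'j')): offset=3, physical=[A,j,D,C,E,F,b,H], logical=[C,E,F,b,H,A,j,D]
After op 8 (rotate(-3)): offset=0, physical=[A,j,D,C,E,F,b,H], logical=[A,j,D,C,E,F,b,H]
After op 9 (rotate(+1)): offset=1, physical=[A,j,D,C,E,F,b,H], logical=[j,D,C,E,F,b,H,A]
After op 10 (replace(6, 'g')): offset=1, physical=[A,j,D,C,E,F,b,g], logical=[j,D,C,E,F,b,g,A]

Answer: 1 j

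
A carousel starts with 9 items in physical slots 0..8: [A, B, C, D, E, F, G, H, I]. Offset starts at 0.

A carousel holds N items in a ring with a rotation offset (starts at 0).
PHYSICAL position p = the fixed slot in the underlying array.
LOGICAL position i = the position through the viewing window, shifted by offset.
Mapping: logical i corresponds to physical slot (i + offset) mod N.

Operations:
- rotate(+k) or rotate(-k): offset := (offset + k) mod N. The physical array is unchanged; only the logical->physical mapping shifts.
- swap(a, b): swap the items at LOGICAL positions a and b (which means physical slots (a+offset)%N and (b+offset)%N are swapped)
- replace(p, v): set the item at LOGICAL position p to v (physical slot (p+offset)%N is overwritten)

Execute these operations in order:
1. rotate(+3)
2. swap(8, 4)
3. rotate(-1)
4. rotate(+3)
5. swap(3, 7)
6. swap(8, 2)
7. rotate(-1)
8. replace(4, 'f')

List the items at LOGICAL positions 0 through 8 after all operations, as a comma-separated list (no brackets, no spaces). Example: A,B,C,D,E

Answer: C,F,G,E,f,A,B,H,I

Derivation:
After op 1 (rotate(+3)): offset=3, physical=[A,B,C,D,E,F,G,H,I], logical=[D,E,F,G,H,I,A,B,C]
After op 2 (swap(8, 4)): offset=3, physical=[A,B,H,D,E,F,G,C,I], logical=[D,E,F,G,C,I,A,B,H]
After op 3 (rotate(-1)): offset=2, physical=[A,B,H,D,E,F,G,C,I], logical=[H,D,E,F,G,C,I,A,B]
After op 4 (rotate(+3)): offset=5, physical=[A,B,H,D,E,F,G,C,I], logical=[F,G,C,I,A,B,H,D,E]
After op 5 (swap(3, 7)): offset=5, physical=[A,B,H,I,E,F,G,C,D], logical=[F,G,C,D,A,B,H,I,E]
After op 6 (swap(8, 2)): offset=5, physical=[A,B,H,I,C,F,G,E,D], logical=[F,G,E,D,A,B,H,I,C]
After op 7 (rotate(-1)): offset=4, physical=[A,B,H,I,C,F,G,E,D], logical=[C,F,G,E,D,A,B,H,I]
After op 8 (replace(4, 'f')): offset=4, physical=[A,B,H,I,C,F,G,E,f], logical=[C,F,G,E,f,A,B,H,I]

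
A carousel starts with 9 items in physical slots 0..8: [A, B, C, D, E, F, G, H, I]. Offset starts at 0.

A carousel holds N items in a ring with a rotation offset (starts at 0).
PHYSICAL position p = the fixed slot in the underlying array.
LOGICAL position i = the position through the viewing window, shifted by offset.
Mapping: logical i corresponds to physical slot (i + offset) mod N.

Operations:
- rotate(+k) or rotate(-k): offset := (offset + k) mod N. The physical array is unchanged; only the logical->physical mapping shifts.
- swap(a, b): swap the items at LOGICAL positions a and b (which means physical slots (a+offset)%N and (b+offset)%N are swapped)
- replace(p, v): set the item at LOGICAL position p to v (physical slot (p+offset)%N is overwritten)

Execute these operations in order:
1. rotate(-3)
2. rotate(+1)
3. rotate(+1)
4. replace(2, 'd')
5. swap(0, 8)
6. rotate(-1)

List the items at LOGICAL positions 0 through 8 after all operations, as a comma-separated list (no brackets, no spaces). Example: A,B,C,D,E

Answer: I,H,A,d,C,D,E,F,G

Derivation:
After op 1 (rotate(-3)): offset=6, physical=[A,B,C,D,E,F,G,H,I], logical=[G,H,I,A,B,C,D,E,F]
After op 2 (rotate(+1)): offset=7, physical=[A,B,C,D,E,F,G,H,I], logical=[H,I,A,B,C,D,E,F,G]
After op 3 (rotate(+1)): offset=8, physical=[A,B,C,D,E,F,G,H,I], logical=[I,A,B,C,D,E,F,G,H]
After op 4 (replace(2, 'd')): offset=8, physical=[A,d,C,D,E,F,G,H,I], logical=[I,A,d,C,D,E,F,G,H]
After op 5 (swap(0, 8)): offset=8, physical=[A,d,C,D,E,F,G,I,H], logical=[H,A,d,C,D,E,F,G,I]
After op 6 (rotate(-1)): offset=7, physical=[A,d,C,D,E,F,G,I,H], logical=[I,H,A,d,C,D,E,F,G]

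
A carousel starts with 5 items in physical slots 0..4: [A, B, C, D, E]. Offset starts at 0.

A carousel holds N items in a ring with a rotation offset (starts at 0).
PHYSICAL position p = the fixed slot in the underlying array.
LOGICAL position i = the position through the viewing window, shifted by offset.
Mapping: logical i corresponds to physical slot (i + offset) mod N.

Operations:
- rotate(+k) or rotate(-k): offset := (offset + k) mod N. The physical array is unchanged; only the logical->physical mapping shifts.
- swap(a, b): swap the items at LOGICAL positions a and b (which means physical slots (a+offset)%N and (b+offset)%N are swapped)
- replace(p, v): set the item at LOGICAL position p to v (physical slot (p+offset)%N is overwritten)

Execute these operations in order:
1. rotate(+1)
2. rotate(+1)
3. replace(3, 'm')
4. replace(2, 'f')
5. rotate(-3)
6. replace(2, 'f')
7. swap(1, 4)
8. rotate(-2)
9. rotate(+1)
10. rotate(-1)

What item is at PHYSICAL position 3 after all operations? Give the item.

After op 1 (rotate(+1)): offset=1, physical=[A,B,C,D,E], logical=[B,C,D,E,A]
After op 2 (rotate(+1)): offset=2, physical=[A,B,C,D,E], logical=[C,D,E,A,B]
After op 3 (replace(3, 'm')): offset=2, physical=[m,B,C,D,E], logical=[C,D,E,m,B]
After op 4 (replace(2, 'f')): offset=2, physical=[m,B,C,D,f], logical=[C,D,f,m,B]
After op 5 (rotate(-3)): offset=4, physical=[m,B,C,D,f], logical=[f,m,B,C,D]
After op 6 (replace(2, 'f')): offset=4, physical=[m,f,C,D,f], logical=[f,m,f,C,D]
After op 7 (swap(1, 4)): offset=4, physical=[D,f,C,m,f], logical=[f,D,f,C,m]
After op 8 (rotate(-2)): offset=2, physical=[D,f,C,m,f], logical=[C,m,f,D,f]
After op 9 (rotate(+1)): offset=3, physical=[D,f,C,m,f], logical=[m,f,D,f,C]
After op 10 (rotate(-1)): offset=2, physical=[D,f,C,m,f], logical=[C,m,f,D,f]

Answer: m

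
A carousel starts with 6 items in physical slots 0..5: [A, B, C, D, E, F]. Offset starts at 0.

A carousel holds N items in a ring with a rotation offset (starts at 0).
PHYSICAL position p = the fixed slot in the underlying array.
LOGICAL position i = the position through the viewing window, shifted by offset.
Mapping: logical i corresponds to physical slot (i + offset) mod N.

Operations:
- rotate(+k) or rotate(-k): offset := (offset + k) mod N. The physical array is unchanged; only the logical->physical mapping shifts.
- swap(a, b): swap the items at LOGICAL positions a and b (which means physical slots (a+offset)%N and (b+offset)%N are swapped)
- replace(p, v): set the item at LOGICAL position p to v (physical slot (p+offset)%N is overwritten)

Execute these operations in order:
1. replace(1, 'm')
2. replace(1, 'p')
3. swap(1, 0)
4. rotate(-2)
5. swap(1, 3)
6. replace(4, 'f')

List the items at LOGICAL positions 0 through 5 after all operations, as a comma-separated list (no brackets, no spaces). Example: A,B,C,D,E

Answer: E,A,p,F,f,D

Derivation:
After op 1 (replace(1, 'm')): offset=0, physical=[A,m,C,D,E,F], logical=[A,m,C,D,E,F]
After op 2 (replace(1, 'p')): offset=0, physical=[A,p,C,D,E,F], logical=[A,p,C,D,E,F]
After op 3 (swap(1, 0)): offset=0, physical=[p,A,C,D,E,F], logical=[p,A,C,D,E,F]
After op 4 (rotate(-2)): offset=4, physical=[p,A,C,D,E,F], logical=[E,F,p,A,C,D]
After op 5 (swap(1, 3)): offset=4, physical=[p,F,C,D,E,A], logical=[E,A,p,F,C,D]
After op 6 (replace(4, 'f')): offset=4, physical=[p,F,f,D,E,A], logical=[E,A,p,F,f,D]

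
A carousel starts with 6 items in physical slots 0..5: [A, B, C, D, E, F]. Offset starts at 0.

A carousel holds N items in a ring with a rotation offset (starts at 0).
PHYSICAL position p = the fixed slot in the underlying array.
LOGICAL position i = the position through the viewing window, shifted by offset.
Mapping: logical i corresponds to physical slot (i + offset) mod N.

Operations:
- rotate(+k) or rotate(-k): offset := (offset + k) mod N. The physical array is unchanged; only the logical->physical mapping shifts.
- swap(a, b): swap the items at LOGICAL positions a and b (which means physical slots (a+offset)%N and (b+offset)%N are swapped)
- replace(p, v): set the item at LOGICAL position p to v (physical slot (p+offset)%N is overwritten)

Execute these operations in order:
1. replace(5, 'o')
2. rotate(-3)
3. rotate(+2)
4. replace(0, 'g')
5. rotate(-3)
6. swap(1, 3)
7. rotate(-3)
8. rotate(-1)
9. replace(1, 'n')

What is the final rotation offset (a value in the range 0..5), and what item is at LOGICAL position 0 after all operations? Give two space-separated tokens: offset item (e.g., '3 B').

Answer: 4 E

Derivation:
After op 1 (replace(5, 'o')): offset=0, physical=[A,B,C,D,E,o], logical=[A,B,C,D,E,o]
After op 2 (rotate(-3)): offset=3, physical=[A,B,C,D,E,o], logical=[D,E,o,A,B,C]
After op 3 (rotate(+2)): offset=5, physical=[A,B,C,D,E,o], logical=[o,A,B,C,D,E]
After op 4 (replace(0, 'g')): offset=5, physical=[A,B,C,D,E,g], logical=[g,A,B,C,D,E]
After op 5 (rotate(-3)): offset=2, physical=[A,B,C,D,E,g], logical=[C,D,E,g,A,B]
After op 6 (swap(1, 3)): offset=2, physical=[A,B,C,g,E,D], logical=[C,g,E,D,A,B]
After op 7 (rotate(-3)): offset=5, physical=[A,B,C,g,E,D], logical=[D,A,B,C,g,E]
After op 8 (rotate(-1)): offset=4, physical=[A,B,C,g,E,D], logical=[E,D,A,B,C,g]
After op 9 (replace(1, 'n')): offset=4, physical=[A,B,C,g,E,n], logical=[E,n,A,B,C,g]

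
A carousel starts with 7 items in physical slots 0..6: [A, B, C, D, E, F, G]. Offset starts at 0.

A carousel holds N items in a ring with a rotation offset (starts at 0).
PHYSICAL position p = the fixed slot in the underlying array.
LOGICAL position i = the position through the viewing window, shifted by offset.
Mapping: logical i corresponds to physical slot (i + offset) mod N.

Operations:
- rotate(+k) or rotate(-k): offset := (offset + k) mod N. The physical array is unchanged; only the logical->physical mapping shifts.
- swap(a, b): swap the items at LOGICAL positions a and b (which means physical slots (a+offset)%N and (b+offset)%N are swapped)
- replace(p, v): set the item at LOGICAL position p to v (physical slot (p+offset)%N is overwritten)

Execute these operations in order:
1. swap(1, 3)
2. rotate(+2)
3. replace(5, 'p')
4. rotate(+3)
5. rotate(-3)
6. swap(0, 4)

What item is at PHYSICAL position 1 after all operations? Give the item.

After op 1 (swap(1, 3)): offset=0, physical=[A,D,C,B,E,F,G], logical=[A,D,C,B,E,F,G]
After op 2 (rotate(+2)): offset=2, physical=[A,D,C,B,E,F,G], logical=[C,B,E,F,G,A,D]
After op 3 (replace(5, 'p')): offset=2, physical=[p,D,C,B,E,F,G], logical=[C,B,E,F,G,p,D]
After op 4 (rotate(+3)): offset=5, physical=[p,D,C,B,E,F,G], logical=[F,G,p,D,C,B,E]
After op 5 (rotate(-3)): offset=2, physical=[p,D,C,B,E,F,G], logical=[C,B,E,F,G,p,D]
After op 6 (swap(0, 4)): offset=2, physical=[p,D,G,B,E,F,C], logical=[G,B,E,F,C,p,D]

Answer: D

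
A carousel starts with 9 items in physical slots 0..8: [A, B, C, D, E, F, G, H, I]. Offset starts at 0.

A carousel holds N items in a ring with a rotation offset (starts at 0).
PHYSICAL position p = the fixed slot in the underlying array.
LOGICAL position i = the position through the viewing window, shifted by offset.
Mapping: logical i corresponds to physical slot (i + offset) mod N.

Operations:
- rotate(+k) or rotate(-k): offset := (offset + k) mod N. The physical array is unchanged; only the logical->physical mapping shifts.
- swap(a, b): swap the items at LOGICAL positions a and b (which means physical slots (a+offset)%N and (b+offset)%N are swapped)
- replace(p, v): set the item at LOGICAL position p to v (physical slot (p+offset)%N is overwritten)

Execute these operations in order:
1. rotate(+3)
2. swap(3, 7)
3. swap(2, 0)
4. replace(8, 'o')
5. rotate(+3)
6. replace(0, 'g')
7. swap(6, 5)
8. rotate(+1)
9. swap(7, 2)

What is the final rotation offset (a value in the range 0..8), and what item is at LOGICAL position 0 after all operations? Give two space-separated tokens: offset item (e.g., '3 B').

After op 1 (rotate(+3)): offset=3, physical=[A,B,C,D,E,F,G,H,I], logical=[D,E,F,G,H,I,A,B,C]
After op 2 (swap(3, 7)): offset=3, physical=[A,G,C,D,E,F,B,H,I], logical=[D,E,F,B,H,I,A,G,C]
After op 3 (swap(2, 0)): offset=3, physical=[A,G,C,F,E,D,B,H,I], logical=[F,E,D,B,H,I,A,G,C]
After op 4 (replace(8, 'o')): offset=3, physical=[A,G,o,F,E,D,B,H,I], logical=[F,E,D,B,H,I,A,G,o]
After op 5 (rotate(+3)): offset=6, physical=[A,G,o,F,E,D,B,H,I], logical=[B,H,I,A,G,o,F,E,D]
After op 6 (replace(0, 'g')): offset=6, physical=[A,G,o,F,E,D,g,H,I], logical=[g,H,I,A,G,o,F,E,D]
After op 7 (swap(6, 5)): offset=6, physical=[A,G,F,o,E,D,g,H,I], logical=[g,H,I,A,G,F,o,E,D]
After op 8 (rotate(+1)): offset=7, physical=[A,G,F,o,E,D,g,H,I], logical=[H,I,A,G,F,o,E,D,g]
After op 9 (swap(7, 2)): offset=7, physical=[D,G,F,o,E,A,g,H,I], logical=[H,I,D,G,F,o,E,A,g]

Answer: 7 H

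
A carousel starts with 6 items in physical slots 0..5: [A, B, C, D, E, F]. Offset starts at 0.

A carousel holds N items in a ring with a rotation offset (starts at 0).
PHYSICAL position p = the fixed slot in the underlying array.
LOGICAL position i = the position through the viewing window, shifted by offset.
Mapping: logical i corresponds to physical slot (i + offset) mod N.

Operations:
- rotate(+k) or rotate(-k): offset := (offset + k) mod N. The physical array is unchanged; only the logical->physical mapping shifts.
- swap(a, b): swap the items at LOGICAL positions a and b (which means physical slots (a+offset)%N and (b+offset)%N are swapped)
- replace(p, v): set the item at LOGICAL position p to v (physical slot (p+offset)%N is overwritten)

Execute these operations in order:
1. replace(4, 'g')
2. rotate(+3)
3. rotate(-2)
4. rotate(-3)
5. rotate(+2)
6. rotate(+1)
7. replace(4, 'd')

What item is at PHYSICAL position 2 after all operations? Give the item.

Answer: C

Derivation:
After op 1 (replace(4, 'g')): offset=0, physical=[A,B,C,D,g,F], logical=[A,B,C,D,g,F]
After op 2 (rotate(+3)): offset=3, physical=[A,B,C,D,g,F], logical=[D,g,F,A,B,C]
After op 3 (rotate(-2)): offset=1, physical=[A,B,C,D,g,F], logical=[B,C,D,g,F,A]
After op 4 (rotate(-3)): offset=4, physical=[A,B,C,D,g,F], logical=[g,F,A,B,C,D]
After op 5 (rotate(+2)): offset=0, physical=[A,B,C,D,g,F], logical=[A,B,C,D,g,F]
After op 6 (rotate(+1)): offset=1, physical=[A,B,C,D,g,F], logical=[B,C,D,g,F,A]
After op 7 (replace(4, 'd')): offset=1, physical=[A,B,C,D,g,d], logical=[B,C,D,g,d,A]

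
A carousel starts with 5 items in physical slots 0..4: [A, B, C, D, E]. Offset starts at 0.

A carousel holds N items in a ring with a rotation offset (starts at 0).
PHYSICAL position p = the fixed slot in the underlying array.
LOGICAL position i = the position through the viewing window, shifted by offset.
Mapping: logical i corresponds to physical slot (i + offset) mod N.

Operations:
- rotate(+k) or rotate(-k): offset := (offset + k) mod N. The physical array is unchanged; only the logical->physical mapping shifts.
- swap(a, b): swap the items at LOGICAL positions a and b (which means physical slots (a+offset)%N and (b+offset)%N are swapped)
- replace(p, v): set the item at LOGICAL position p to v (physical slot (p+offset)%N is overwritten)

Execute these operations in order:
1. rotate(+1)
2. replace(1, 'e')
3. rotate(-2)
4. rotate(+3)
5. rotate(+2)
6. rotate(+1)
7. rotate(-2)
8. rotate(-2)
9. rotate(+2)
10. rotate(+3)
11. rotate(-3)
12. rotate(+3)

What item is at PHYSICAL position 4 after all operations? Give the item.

After op 1 (rotate(+1)): offset=1, physical=[A,B,C,D,E], logical=[B,C,D,E,A]
After op 2 (replace(1, 'e')): offset=1, physical=[A,B,e,D,E], logical=[B,e,D,E,A]
After op 3 (rotate(-2)): offset=4, physical=[A,B,e,D,E], logical=[E,A,B,e,D]
After op 4 (rotate(+3)): offset=2, physical=[A,B,e,D,E], logical=[e,D,E,A,B]
After op 5 (rotate(+2)): offset=4, physical=[A,B,e,D,E], logical=[E,A,B,e,D]
After op 6 (rotate(+1)): offset=0, physical=[A,B,e,D,E], logical=[A,B,e,D,E]
After op 7 (rotate(-2)): offset=3, physical=[A,B,e,D,E], logical=[D,E,A,B,e]
After op 8 (rotate(-2)): offset=1, physical=[A,B,e,D,E], logical=[B,e,D,E,A]
After op 9 (rotate(+2)): offset=3, physical=[A,B,e,D,E], logical=[D,E,A,B,e]
After op 10 (rotate(+3)): offset=1, physical=[A,B,e,D,E], logical=[B,e,D,E,A]
After op 11 (rotate(-3)): offset=3, physical=[A,B,e,D,E], logical=[D,E,A,B,e]
After op 12 (rotate(+3)): offset=1, physical=[A,B,e,D,E], logical=[B,e,D,E,A]

Answer: E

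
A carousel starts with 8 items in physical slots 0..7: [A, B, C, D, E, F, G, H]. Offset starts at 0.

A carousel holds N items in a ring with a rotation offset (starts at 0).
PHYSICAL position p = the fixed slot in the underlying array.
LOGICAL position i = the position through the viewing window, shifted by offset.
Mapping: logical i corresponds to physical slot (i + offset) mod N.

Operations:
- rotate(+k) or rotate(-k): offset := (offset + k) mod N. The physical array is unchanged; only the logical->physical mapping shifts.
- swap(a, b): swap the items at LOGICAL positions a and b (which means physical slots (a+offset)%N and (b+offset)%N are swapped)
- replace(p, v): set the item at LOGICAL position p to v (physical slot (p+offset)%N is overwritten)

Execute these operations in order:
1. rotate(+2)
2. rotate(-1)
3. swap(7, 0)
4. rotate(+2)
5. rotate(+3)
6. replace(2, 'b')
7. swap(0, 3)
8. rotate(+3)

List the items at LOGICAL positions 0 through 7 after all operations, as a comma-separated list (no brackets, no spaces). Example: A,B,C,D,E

Answer: G,C,D,E,F,A,H,b

Derivation:
After op 1 (rotate(+2)): offset=2, physical=[A,B,C,D,E,F,G,H], logical=[C,D,E,F,G,H,A,B]
After op 2 (rotate(-1)): offset=1, physical=[A,B,C,D,E,F,G,H], logical=[B,C,D,E,F,G,H,A]
After op 3 (swap(7, 0)): offset=1, physical=[B,A,C,D,E,F,G,H], logical=[A,C,D,E,F,G,H,B]
After op 4 (rotate(+2)): offset=3, physical=[B,A,C,D,E,F,G,H], logical=[D,E,F,G,H,B,A,C]
After op 5 (rotate(+3)): offset=6, physical=[B,A,C,D,E,F,G,H], logical=[G,H,B,A,C,D,E,F]
After op 6 (replace(2, 'b')): offset=6, physical=[b,A,C,D,E,F,G,H], logical=[G,H,b,A,C,D,E,F]
After op 7 (swap(0, 3)): offset=6, physical=[b,G,C,D,E,F,A,H], logical=[A,H,b,G,C,D,E,F]
After op 8 (rotate(+3)): offset=1, physical=[b,G,C,D,E,F,A,H], logical=[G,C,D,E,F,A,H,b]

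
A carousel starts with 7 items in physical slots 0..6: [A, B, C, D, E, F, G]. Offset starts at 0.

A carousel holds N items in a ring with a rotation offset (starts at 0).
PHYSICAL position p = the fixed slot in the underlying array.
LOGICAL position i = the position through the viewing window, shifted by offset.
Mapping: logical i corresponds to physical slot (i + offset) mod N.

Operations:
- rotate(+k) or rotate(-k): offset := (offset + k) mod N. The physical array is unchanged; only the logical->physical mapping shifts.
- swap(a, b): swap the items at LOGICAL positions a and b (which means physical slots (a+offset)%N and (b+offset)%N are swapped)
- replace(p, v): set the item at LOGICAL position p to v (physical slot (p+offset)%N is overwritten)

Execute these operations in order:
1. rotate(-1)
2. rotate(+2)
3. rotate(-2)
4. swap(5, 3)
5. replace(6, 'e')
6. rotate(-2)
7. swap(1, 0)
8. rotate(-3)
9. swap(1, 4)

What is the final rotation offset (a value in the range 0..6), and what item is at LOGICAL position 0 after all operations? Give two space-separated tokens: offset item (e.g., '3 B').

After op 1 (rotate(-1)): offset=6, physical=[A,B,C,D,E,F,G], logical=[G,A,B,C,D,E,F]
After op 2 (rotate(+2)): offset=1, physical=[A,B,C,D,E,F,G], logical=[B,C,D,E,F,G,A]
After op 3 (rotate(-2)): offset=6, physical=[A,B,C,D,E,F,G], logical=[G,A,B,C,D,E,F]
After op 4 (swap(5, 3)): offset=6, physical=[A,B,E,D,C,F,G], logical=[G,A,B,E,D,C,F]
After op 5 (replace(6, 'e')): offset=6, physical=[A,B,E,D,C,e,G], logical=[G,A,B,E,D,C,e]
After op 6 (rotate(-2)): offset=4, physical=[A,B,E,D,C,e,G], logical=[C,e,G,A,B,E,D]
After op 7 (swap(1, 0)): offset=4, physical=[A,B,E,D,e,C,G], logical=[e,C,G,A,B,E,D]
After op 8 (rotate(-3)): offset=1, physical=[A,B,E,D,e,C,G], logical=[B,E,D,e,C,G,A]
After op 9 (swap(1, 4)): offset=1, physical=[A,B,C,D,e,E,G], logical=[B,C,D,e,E,G,A]

Answer: 1 B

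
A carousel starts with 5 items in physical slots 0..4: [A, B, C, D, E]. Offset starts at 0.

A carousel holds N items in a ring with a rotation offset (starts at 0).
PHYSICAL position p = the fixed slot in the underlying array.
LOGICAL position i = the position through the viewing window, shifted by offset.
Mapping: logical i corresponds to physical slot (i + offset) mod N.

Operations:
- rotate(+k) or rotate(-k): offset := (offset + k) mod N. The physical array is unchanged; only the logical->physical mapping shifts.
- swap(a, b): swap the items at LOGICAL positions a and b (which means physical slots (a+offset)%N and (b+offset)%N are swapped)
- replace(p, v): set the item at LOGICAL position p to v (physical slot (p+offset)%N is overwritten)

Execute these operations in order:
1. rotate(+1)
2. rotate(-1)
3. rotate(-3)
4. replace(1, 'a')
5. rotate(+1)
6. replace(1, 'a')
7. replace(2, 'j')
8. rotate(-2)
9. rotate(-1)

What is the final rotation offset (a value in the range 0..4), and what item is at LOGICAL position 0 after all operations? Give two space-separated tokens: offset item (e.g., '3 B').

Answer: 0 j

Derivation:
After op 1 (rotate(+1)): offset=1, physical=[A,B,C,D,E], logical=[B,C,D,E,A]
After op 2 (rotate(-1)): offset=0, physical=[A,B,C,D,E], logical=[A,B,C,D,E]
After op 3 (rotate(-3)): offset=2, physical=[A,B,C,D,E], logical=[C,D,E,A,B]
After op 4 (replace(1, 'a')): offset=2, physical=[A,B,C,a,E], logical=[C,a,E,A,B]
After op 5 (rotate(+1)): offset=3, physical=[A,B,C,a,E], logical=[a,E,A,B,C]
After op 6 (replace(1, 'a')): offset=3, physical=[A,B,C,a,a], logical=[a,a,A,B,C]
After op 7 (replace(2, 'j')): offset=3, physical=[j,B,C,a,a], logical=[a,a,j,B,C]
After op 8 (rotate(-2)): offset=1, physical=[j,B,C,a,a], logical=[B,C,a,a,j]
After op 9 (rotate(-1)): offset=0, physical=[j,B,C,a,a], logical=[j,B,C,a,a]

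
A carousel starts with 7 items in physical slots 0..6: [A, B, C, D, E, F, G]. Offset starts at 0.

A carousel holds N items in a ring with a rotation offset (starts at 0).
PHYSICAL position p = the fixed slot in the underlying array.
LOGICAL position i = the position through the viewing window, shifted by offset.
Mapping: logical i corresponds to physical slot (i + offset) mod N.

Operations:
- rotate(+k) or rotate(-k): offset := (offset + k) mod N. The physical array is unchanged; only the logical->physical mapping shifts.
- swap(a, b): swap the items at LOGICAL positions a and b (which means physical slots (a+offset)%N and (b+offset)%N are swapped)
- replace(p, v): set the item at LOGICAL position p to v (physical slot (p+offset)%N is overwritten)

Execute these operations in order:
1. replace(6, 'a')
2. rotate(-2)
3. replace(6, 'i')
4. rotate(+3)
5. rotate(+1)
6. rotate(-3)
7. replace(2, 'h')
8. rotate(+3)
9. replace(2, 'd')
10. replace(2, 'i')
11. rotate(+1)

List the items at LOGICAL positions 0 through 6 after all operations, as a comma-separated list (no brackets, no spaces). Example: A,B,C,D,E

After op 1 (replace(6, 'a')): offset=0, physical=[A,B,C,D,E,F,a], logical=[A,B,C,D,E,F,a]
After op 2 (rotate(-2)): offset=5, physical=[A,B,C,D,E,F,a], logical=[F,a,A,B,C,D,E]
After op 3 (replace(6, 'i')): offset=5, physical=[A,B,C,D,i,F,a], logical=[F,a,A,B,C,D,i]
After op 4 (rotate(+3)): offset=1, physical=[A,B,C,D,i,F,a], logical=[B,C,D,i,F,a,A]
After op 5 (rotate(+1)): offset=2, physical=[A,B,C,D,i,F,a], logical=[C,D,i,F,a,A,B]
After op 6 (rotate(-3)): offset=6, physical=[A,B,C,D,i,F,a], logical=[a,A,B,C,D,i,F]
After op 7 (replace(2, 'h')): offset=6, physical=[A,h,C,D,i,F,a], logical=[a,A,h,C,D,i,F]
After op 8 (rotate(+3)): offset=2, physical=[A,h,C,D,i,F,a], logical=[C,D,i,F,a,A,h]
After op 9 (replace(2, 'd')): offset=2, physical=[A,h,C,D,d,F,a], logical=[C,D,d,F,a,A,h]
After op 10 (replace(2, 'i')): offset=2, physical=[A,h,C,D,i,F,a], logical=[C,D,i,F,a,A,h]
After op 11 (rotate(+1)): offset=3, physical=[A,h,C,D,i,F,a], logical=[D,i,F,a,A,h,C]

Answer: D,i,F,a,A,h,C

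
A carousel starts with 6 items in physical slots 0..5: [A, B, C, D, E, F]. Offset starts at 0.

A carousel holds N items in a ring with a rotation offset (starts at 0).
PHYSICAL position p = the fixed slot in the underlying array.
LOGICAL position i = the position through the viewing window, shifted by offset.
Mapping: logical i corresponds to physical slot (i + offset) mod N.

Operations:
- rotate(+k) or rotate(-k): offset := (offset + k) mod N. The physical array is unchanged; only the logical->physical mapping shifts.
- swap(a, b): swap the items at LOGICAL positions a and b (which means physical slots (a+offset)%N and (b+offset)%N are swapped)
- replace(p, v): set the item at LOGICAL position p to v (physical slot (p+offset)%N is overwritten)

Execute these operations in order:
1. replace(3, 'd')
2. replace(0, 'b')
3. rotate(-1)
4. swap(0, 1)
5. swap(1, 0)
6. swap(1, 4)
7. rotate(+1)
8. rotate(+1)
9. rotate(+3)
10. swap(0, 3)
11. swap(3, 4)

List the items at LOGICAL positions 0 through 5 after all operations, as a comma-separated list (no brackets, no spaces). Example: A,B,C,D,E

After op 1 (replace(3, 'd')): offset=0, physical=[A,B,C,d,E,F], logical=[A,B,C,d,E,F]
After op 2 (replace(0, 'b')): offset=0, physical=[b,B,C,d,E,F], logical=[b,B,C,d,E,F]
After op 3 (rotate(-1)): offset=5, physical=[b,B,C,d,E,F], logical=[F,b,B,C,d,E]
After op 4 (swap(0, 1)): offset=5, physical=[F,B,C,d,E,b], logical=[b,F,B,C,d,E]
After op 5 (swap(1, 0)): offset=5, physical=[b,B,C,d,E,F], logical=[F,b,B,C,d,E]
After op 6 (swap(1, 4)): offset=5, physical=[d,B,C,b,E,F], logical=[F,d,B,C,b,E]
After op 7 (rotate(+1)): offset=0, physical=[d,B,C,b,E,F], logical=[d,B,C,b,E,F]
After op 8 (rotate(+1)): offset=1, physical=[d,B,C,b,E,F], logical=[B,C,b,E,F,d]
After op 9 (rotate(+3)): offset=4, physical=[d,B,C,b,E,F], logical=[E,F,d,B,C,b]
After op 10 (swap(0, 3)): offset=4, physical=[d,E,C,b,B,F], logical=[B,F,d,E,C,b]
After op 11 (swap(3, 4)): offset=4, physical=[d,C,E,b,B,F], logical=[B,F,d,C,E,b]

Answer: B,F,d,C,E,b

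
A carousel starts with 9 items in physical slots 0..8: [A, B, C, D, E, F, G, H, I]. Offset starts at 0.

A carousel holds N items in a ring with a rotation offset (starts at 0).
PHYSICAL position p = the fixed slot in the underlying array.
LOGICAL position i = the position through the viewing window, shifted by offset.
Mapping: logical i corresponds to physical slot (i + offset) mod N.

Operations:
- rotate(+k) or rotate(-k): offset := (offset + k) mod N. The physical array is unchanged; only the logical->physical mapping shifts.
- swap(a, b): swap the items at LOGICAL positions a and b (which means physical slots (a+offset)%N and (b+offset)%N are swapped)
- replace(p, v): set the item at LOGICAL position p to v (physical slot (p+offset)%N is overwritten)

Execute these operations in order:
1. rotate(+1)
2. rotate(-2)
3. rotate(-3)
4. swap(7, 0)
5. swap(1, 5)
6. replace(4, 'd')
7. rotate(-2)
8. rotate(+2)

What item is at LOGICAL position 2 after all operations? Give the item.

After op 1 (rotate(+1)): offset=1, physical=[A,B,C,D,E,F,G,H,I], logical=[B,C,D,E,F,G,H,I,A]
After op 2 (rotate(-2)): offset=8, physical=[A,B,C,D,E,F,G,H,I], logical=[I,A,B,C,D,E,F,G,H]
After op 3 (rotate(-3)): offset=5, physical=[A,B,C,D,E,F,G,H,I], logical=[F,G,H,I,A,B,C,D,E]
After op 4 (swap(7, 0)): offset=5, physical=[A,B,C,F,E,D,G,H,I], logical=[D,G,H,I,A,B,C,F,E]
After op 5 (swap(1, 5)): offset=5, physical=[A,G,C,F,E,D,B,H,I], logical=[D,B,H,I,A,G,C,F,E]
After op 6 (replace(4, 'd')): offset=5, physical=[d,G,C,F,E,D,B,H,I], logical=[D,B,H,I,d,G,C,F,E]
After op 7 (rotate(-2)): offset=3, physical=[d,G,C,F,E,D,B,H,I], logical=[F,E,D,B,H,I,d,G,C]
After op 8 (rotate(+2)): offset=5, physical=[d,G,C,F,E,D,B,H,I], logical=[D,B,H,I,d,G,C,F,E]

Answer: H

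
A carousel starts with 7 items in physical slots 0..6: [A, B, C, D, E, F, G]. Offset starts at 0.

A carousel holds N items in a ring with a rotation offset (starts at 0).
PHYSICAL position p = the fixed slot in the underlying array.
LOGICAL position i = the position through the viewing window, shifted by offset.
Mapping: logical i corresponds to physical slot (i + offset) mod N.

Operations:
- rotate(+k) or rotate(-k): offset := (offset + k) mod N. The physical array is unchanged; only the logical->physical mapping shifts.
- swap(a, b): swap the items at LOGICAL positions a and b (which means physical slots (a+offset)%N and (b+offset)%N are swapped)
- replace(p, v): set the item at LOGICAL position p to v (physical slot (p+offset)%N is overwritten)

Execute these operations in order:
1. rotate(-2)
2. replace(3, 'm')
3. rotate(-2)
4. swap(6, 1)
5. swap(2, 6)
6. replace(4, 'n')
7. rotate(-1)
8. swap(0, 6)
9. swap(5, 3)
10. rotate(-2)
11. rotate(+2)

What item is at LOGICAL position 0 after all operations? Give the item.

After op 1 (rotate(-2)): offset=5, physical=[A,B,C,D,E,F,G], logical=[F,G,A,B,C,D,E]
After op 2 (replace(3, 'm')): offset=5, physical=[A,m,C,D,E,F,G], logical=[F,G,A,m,C,D,E]
After op 3 (rotate(-2)): offset=3, physical=[A,m,C,D,E,F,G], logical=[D,E,F,G,A,m,C]
After op 4 (swap(6, 1)): offset=3, physical=[A,m,E,D,C,F,G], logical=[D,C,F,G,A,m,E]
After op 5 (swap(2, 6)): offset=3, physical=[A,m,F,D,C,E,G], logical=[D,C,E,G,A,m,F]
After op 6 (replace(4, 'n')): offset=3, physical=[n,m,F,D,C,E,G], logical=[D,C,E,G,n,m,F]
After op 7 (rotate(-1)): offset=2, physical=[n,m,F,D,C,E,G], logical=[F,D,C,E,G,n,m]
After op 8 (swap(0, 6)): offset=2, physical=[n,F,m,D,C,E,G], logical=[m,D,C,E,G,n,F]
After op 9 (swap(5, 3)): offset=2, physical=[E,F,m,D,C,n,G], logical=[m,D,C,n,G,E,F]
After op 10 (rotate(-2)): offset=0, physical=[E,F,m,D,C,n,G], logical=[E,F,m,D,C,n,G]
After op 11 (rotate(+2)): offset=2, physical=[E,F,m,D,C,n,G], logical=[m,D,C,n,G,E,F]

Answer: m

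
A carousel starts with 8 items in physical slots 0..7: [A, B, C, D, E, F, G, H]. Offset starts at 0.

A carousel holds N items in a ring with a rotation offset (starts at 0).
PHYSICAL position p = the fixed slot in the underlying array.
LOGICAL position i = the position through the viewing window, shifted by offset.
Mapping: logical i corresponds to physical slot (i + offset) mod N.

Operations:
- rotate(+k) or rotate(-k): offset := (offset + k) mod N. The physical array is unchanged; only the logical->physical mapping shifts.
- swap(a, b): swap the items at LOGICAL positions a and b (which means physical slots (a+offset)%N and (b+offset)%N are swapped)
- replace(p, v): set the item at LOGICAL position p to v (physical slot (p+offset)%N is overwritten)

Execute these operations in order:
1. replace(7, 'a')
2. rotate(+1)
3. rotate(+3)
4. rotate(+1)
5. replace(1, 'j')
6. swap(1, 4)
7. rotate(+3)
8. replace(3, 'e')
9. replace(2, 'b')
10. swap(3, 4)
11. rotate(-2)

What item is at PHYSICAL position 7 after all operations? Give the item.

After op 1 (replace(7, 'a')): offset=0, physical=[A,B,C,D,E,F,G,a], logical=[A,B,C,D,E,F,G,a]
After op 2 (rotate(+1)): offset=1, physical=[A,B,C,D,E,F,G,a], logical=[B,C,D,E,F,G,a,A]
After op 3 (rotate(+3)): offset=4, physical=[A,B,C,D,E,F,G,a], logical=[E,F,G,a,A,B,C,D]
After op 4 (rotate(+1)): offset=5, physical=[A,B,C,D,E,F,G,a], logical=[F,G,a,A,B,C,D,E]
After op 5 (replace(1, 'j')): offset=5, physical=[A,B,C,D,E,F,j,a], logical=[F,j,a,A,B,C,D,E]
After op 6 (swap(1, 4)): offset=5, physical=[A,j,C,D,E,F,B,a], logical=[F,B,a,A,j,C,D,E]
After op 7 (rotate(+3)): offset=0, physical=[A,j,C,D,E,F,B,a], logical=[A,j,C,D,E,F,B,a]
After op 8 (replace(3, 'e')): offset=0, physical=[A,j,C,e,E,F,B,a], logical=[A,j,C,e,E,F,B,a]
After op 9 (replace(2, 'b')): offset=0, physical=[A,j,b,e,E,F,B,a], logical=[A,j,b,e,E,F,B,a]
After op 10 (swap(3, 4)): offset=0, physical=[A,j,b,E,e,F,B,a], logical=[A,j,b,E,e,F,B,a]
After op 11 (rotate(-2)): offset=6, physical=[A,j,b,E,e,F,B,a], logical=[B,a,A,j,b,E,e,F]

Answer: a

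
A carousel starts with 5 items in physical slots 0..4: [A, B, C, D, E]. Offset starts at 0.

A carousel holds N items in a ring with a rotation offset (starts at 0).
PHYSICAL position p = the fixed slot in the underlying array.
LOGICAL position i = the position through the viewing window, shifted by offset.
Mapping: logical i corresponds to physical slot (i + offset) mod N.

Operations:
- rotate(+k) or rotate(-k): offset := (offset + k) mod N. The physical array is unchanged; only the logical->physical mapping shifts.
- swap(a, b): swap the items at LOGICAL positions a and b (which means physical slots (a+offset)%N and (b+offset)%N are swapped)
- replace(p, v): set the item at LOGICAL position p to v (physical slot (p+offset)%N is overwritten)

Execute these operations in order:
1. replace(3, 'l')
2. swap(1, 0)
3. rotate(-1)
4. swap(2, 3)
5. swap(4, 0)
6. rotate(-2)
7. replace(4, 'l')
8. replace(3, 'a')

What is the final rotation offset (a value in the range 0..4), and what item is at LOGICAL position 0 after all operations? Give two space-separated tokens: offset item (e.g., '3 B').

After op 1 (replace(3, 'l')): offset=0, physical=[A,B,C,l,E], logical=[A,B,C,l,E]
After op 2 (swap(1, 0)): offset=0, physical=[B,A,C,l,E], logical=[B,A,C,l,E]
After op 3 (rotate(-1)): offset=4, physical=[B,A,C,l,E], logical=[E,B,A,C,l]
After op 4 (swap(2, 3)): offset=4, physical=[B,C,A,l,E], logical=[E,B,C,A,l]
After op 5 (swap(4, 0)): offset=4, physical=[B,C,A,E,l], logical=[l,B,C,A,E]
After op 6 (rotate(-2)): offset=2, physical=[B,C,A,E,l], logical=[A,E,l,B,C]
After op 7 (replace(4, 'l')): offset=2, physical=[B,l,A,E,l], logical=[A,E,l,B,l]
After op 8 (replace(3, 'a')): offset=2, physical=[a,l,A,E,l], logical=[A,E,l,a,l]

Answer: 2 A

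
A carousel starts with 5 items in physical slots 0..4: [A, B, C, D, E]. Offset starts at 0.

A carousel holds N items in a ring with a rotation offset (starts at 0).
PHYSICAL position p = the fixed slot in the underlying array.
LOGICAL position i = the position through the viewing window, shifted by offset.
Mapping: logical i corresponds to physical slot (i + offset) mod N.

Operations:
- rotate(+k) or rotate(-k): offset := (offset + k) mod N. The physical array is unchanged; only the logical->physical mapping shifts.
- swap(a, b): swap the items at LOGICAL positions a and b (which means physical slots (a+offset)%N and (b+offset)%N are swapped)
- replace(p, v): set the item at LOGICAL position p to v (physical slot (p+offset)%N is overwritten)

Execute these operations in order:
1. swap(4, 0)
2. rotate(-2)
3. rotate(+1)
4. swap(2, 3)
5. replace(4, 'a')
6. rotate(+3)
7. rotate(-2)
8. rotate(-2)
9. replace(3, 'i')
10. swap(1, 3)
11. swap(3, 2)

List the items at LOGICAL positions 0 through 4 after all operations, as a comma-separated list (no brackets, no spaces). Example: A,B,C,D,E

Answer: a,i,A,E,B

Derivation:
After op 1 (swap(4, 0)): offset=0, physical=[E,B,C,D,A], logical=[E,B,C,D,A]
After op 2 (rotate(-2)): offset=3, physical=[E,B,C,D,A], logical=[D,A,E,B,C]
After op 3 (rotate(+1)): offset=4, physical=[E,B,C,D,A], logical=[A,E,B,C,D]
After op 4 (swap(2, 3)): offset=4, physical=[E,C,B,D,A], logical=[A,E,C,B,D]
After op 5 (replace(4, 'a')): offset=4, physical=[E,C,B,a,A], logical=[A,E,C,B,a]
After op 6 (rotate(+3)): offset=2, physical=[E,C,B,a,A], logical=[B,a,A,E,C]
After op 7 (rotate(-2)): offset=0, physical=[E,C,B,a,A], logical=[E,C,B,a,A]
After op 8 (rotate(-2)): offset=3, physical=[E,C,B,a,A], logical=[a,A,E,C,B]
After op 9 (replace(3, 'i')): offset=3, physical=[E,i,B,a,A], logical=[a,A,E,i,B]
After op 10 (swap(1, 3)): offset=3, physical=[E,A,B,a,i], logical=[a,i,E,A,B]
After op 11 (swap(3, 2)): offset=3, physical=[A,E,B,a,i], logical=[a,i,A,E,B]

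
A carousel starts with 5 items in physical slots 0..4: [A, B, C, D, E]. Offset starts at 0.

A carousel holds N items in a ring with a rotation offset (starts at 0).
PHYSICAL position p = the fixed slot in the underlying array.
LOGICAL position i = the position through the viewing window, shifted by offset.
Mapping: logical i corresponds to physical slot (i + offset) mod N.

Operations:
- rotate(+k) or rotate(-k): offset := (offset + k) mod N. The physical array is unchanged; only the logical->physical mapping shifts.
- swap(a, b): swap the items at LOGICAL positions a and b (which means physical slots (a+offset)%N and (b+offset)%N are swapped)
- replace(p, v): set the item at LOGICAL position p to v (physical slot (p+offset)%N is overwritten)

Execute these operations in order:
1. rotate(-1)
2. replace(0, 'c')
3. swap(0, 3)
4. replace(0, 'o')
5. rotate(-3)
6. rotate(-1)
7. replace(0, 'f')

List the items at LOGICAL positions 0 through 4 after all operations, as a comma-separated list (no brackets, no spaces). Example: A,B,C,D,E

Answer: f,B,c,D,o

Derivation:
After op 1 (rotate(-1)): offset=4, physical=[A,B,C,D,E], logical=[E,A,B,C,D]
After op 2 (replace(0, 'c')): offset=4, physical=[A,B,C,D,c], logical=[c,A,B,C,D]
After op 3 (swap(0, 3)): offset=4, physical=[A,B,c,D,C], logical=[C,A,B,c,D]
After op 4 (replace(0, 'o')): offset=4, physical=[A,B,c,D,o], logical=[o,A,B,c,D]
After op 5 (rotate(-3)): offset=1, physical=[A,B,c,D,o], logical=[B,c,D,o,A]
After op 6 (rotate(-1)): offset=0, physical=[A,B,c,D,o], logical=[A,B,c,D,o]
After op 7 (replace(0, 'f')): offset=0, physical=[f,B,c,D,o], logical=[f,B,c,D,o]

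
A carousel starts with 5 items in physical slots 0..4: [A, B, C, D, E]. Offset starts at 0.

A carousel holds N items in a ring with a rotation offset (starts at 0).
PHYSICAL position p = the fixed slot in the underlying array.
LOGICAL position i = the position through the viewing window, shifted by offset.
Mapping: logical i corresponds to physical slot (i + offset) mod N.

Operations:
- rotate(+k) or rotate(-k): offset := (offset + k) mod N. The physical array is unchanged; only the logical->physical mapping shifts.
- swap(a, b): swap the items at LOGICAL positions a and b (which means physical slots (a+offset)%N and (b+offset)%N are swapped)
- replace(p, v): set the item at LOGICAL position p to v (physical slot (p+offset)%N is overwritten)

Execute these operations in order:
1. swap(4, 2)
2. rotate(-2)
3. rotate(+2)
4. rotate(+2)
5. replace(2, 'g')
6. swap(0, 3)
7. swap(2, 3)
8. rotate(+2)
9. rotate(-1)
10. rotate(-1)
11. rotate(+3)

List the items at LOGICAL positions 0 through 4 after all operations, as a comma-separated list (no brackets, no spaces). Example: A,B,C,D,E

Answer: g,B,A,D,E

Derivation:
After op 1 (swap(4, 2)): offset=0, physical=[A,B,E,D,C], logical=[A,B,E,D,C]
After op 2 (rotate(-2)): offset=3, physical=[A,B,E,D,C], logical=[D,C,A,B,E]
After op 3 (rotate(+2)): offset=0, physical=[A,B,E,D,C], logical=[A,B,E,D,C]
After op 4 (rotate(+2)): offset=2, physical=[A,B,E,D,C], logical=[E,D,C,A,B]
After op 5 (replace(2, 'g')): offset=2, physical=[A,B,E,D,g], logical=[E,D,g,A,B]
After op 6 (swap(0, 3)): offset=2, physical=[E,B,A,D,g], logical=[A,D,g,E,B]
After op 7 (swap(2, 3)): offset=2, physical=[g,B,A,D,E], logical=[A,D,E,g,B]
After op 8 (rotate(+2)): offset=4, physical=[g,B,A,D,E], logical=[E,g,B,A,D]
After op 9 (rotate(-1)): offset=3, physical=[g,B,A,D,E], logical=[D,E,g,B,A]
After op 10 (rotate(-1)): offset=2, physical=[g,B,A,D,E], logical=[A,D,E,g,B]
After op 11 (rotate(+3)): offset=0, physical=[g,B,A,D,E], logical=[g,B,A,D,E]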